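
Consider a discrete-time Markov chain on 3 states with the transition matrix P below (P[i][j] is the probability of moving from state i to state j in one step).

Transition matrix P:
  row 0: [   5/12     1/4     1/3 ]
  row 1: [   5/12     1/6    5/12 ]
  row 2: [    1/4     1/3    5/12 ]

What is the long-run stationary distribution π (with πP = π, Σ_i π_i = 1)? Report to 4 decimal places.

Balance equations π_j = Σ_i π_i·P[i][j]:
  π_0 = 5/12·π_0 + 5/12·π_1 + 1/4·π_2
  π_1 = 1/4·π_0 + 1/6·π_1 + 1/3·π_2
  normalize: π_0 + π_1 + π_2 = 1
Solving the linear system gives exactly π = [25/71, 37/142, 55/142].

π = [0.3521, 0.2606, 0.3873]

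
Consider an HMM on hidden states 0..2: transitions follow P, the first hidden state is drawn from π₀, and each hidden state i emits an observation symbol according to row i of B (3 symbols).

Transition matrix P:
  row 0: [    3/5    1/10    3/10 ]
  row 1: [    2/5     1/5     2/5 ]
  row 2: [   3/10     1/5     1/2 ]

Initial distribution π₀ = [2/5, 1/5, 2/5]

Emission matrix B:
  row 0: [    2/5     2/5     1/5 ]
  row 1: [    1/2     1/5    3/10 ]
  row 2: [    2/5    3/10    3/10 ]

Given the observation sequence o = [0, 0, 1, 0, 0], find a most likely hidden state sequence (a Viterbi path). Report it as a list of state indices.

t=0: δ = [1.600e-01, 1.000e-01, 1.600e-01]  (obs o_0=0)
t=1: δ = [3.840e-02, 1.600e-02, 3.200e-02]  ψ = [0, 2, 2]  (obs o_1=0)
t=2: δ = [9.216e-03, 1.280e-03, 4.800e-03]  ψ = [0, 2, 2]  (obs o_2=1)
t=3: δ = [2.212e-03, 4.800e-04, 1.106e-03]  ψ = [0, 2, 0]  (obs o_3=0)
t=4: δ = [5.308e-04, 1.106e-04, 2.654e-04]  ψ = [0, 0, 0]  (obs o_4=0)
backtrack: best end state = 0; path = [0, 0, 0, 0, 0]

path = [0, 0, 0, 0, 0]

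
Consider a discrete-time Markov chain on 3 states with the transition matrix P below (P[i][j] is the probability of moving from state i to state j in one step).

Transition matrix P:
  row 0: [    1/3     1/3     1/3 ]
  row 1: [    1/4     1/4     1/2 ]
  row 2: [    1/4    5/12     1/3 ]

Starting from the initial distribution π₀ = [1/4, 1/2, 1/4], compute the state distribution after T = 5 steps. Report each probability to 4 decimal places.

π = [0.2727, 0.3376, 0.3896]

t=0: π = [0.2500, 0.5000, 0.2500]
t=1: π = [0.2708, 0.3125, 0.4167]
t=2: π = [0.2726, 0.3420, 0.3854]
t=3: π = [0.2727, 0.3370, 0.3903]
t=4: π = [0.2727, 0.3378, 0.3895]
t=5: π = [0.2727, 0.3376, 0.3896]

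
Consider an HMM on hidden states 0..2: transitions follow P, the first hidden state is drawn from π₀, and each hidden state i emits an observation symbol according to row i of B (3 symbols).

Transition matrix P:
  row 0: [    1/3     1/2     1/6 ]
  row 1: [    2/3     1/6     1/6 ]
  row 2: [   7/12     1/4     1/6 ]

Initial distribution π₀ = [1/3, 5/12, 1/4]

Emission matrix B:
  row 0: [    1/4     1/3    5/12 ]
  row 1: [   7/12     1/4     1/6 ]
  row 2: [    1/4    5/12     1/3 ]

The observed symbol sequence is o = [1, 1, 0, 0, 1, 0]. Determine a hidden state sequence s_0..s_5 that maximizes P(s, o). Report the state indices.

path = [0, 1, 0, 1, 0, 1]

t=0: δ = [1.111e-01, 1.042e-01, 1.042e-01]  (obs o_0=1)
t=1: δ = [2.315e-02, 1.389e-02, 7.716e-03]  ψ = [1, 0, 0]  (obs o_1=1)
t=2: δ = [2.315e-03, 6.752e-03, 9.645e-04]  ψ = [1, 0, 0]  (obs o_2=0)
t=3: δ = [1.125e-03, 6.752e-04, 2.813e-04]  ψ = [1, 0, 1]  (obs o_3=0)
t=4: δ = [1.500e-04, 1.407e-04, 7.814e-05]  ψ = [1, 0, 0]  (obs o_4=1)
t=5: δ = [2.344e-05, 4.376e-05, 6.251e-06]  ψ = [1, 0, 0]  (obs o_5=0)
backtrack: best end state = 1; path = [0, 1, 0, 1, 0, 1]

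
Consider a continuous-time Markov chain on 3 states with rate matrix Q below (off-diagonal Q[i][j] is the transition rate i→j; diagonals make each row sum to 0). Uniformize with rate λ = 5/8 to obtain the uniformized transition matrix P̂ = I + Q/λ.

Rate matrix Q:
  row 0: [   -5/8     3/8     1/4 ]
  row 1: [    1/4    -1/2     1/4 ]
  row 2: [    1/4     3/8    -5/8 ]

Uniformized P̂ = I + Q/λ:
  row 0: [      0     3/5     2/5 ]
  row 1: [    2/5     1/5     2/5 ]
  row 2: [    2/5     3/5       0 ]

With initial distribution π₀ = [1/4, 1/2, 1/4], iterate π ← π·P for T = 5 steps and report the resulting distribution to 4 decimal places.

π = [0.2861, 0.4278, 0.2861]

t=0: π = [0.2500, 0.5000, 0.2500]
t=1: π = [0.3000, 0.4000, 0.3000]
t=2: π = [0.2800, 0.4400, 0.2800]
t=3: π = [0.2880, 0.4240, 0.2880]
t=4: π = [0.2848, 0.4304, 0.2848]
t=5: π = [0.2861, 0.4278, 0.2861]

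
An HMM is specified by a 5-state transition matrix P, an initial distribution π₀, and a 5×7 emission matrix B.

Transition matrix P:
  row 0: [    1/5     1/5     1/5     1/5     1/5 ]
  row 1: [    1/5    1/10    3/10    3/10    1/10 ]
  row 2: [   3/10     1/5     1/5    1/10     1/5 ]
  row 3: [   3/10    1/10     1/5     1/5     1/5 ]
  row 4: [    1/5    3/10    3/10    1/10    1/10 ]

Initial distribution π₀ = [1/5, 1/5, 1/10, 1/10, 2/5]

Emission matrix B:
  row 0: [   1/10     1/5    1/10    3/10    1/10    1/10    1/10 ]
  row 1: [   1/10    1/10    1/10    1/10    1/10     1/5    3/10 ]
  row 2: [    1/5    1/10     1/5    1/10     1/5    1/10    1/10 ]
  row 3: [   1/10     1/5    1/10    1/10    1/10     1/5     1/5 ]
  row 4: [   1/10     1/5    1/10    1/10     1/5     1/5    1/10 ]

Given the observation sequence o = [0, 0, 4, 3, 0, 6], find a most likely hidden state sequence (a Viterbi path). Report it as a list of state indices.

path = [4, 2, 2, 0, 2, 1]

t=0: δ = [2.000e-02, 2.000e-02, 2.000e-02, 1.000e-02, 4.000e-02]  (obs o_0=0)
t=1: δ = [8.000e-04, 1.200e-03, 2.400e-03, 6.000e-04, 4.000e-04]  ψ = [4, 4, 4, 1, 0]  (obs o_1=0)
t=2: δ = [7.200e-05, 4.800e-05, 9.600e-05, 3.600e-05, 9.600e-05]  ψ = [2, 2, 2, 1, 2]  (obs o_2=4)
t=3: δ = [8.640e-06, 2.880e-06, 2.880e-06, 1.440e-06, 1.920e-06]  ψ = [2, 4, 4, 0, 2]  (obs o_3=3)
t=4: δ = [1.728e-07, 1.728e-07, 3.456e-07, 1.728e-07, 1.728e-07]  ψ = [0, 0, 0, 0, 0]  (obs o_4=0)
t=5: δ = [1.037e-08, 2.074e-08, 6.912e-09, 1.037e-08, 6.912e-09]  ψ = [2, 2, 2, 1, 2]  (obs o_5=6)
backtrack: best end state = 1; path = [4, 2, 2, 0, 2, 1]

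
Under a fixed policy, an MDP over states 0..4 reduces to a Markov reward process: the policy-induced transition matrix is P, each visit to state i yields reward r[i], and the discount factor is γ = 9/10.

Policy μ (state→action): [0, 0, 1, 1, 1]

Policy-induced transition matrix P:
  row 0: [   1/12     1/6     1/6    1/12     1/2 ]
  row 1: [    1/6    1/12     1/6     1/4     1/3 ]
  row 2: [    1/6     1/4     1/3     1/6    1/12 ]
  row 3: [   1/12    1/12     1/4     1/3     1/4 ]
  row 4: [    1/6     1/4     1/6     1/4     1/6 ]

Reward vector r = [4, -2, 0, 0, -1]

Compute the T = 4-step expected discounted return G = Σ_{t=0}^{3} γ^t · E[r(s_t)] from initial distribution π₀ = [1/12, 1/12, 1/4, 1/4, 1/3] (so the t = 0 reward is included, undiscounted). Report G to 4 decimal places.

G = -0.2522

t=0: π = [0.0833, 0.0833, 0.2500, 0.2500, 0.3333], E[r] = -0.1667, γ^t·E[r] = -0.166667, running G = -0.166667
t=1: π = [0.1389, 0.1875, 0.2292, 0.2361, 0.2083], E[r] = -0.0278, γ^t·E[r] = -0.025000, running G = -0.191667
t=2: π = [0.1354, 0.1678, 0.2245, 0.2274, 0.2448], E[r] = -0.0388, γ^t·E[r] = -0.031406, running G = -0.223073
t=3: π = [0.1364, 0.1728, 0.2230, 0.2277, 0.2400], E[r] = -0.0400, γ^t·E[r] = -0.029145, running G = -0.252217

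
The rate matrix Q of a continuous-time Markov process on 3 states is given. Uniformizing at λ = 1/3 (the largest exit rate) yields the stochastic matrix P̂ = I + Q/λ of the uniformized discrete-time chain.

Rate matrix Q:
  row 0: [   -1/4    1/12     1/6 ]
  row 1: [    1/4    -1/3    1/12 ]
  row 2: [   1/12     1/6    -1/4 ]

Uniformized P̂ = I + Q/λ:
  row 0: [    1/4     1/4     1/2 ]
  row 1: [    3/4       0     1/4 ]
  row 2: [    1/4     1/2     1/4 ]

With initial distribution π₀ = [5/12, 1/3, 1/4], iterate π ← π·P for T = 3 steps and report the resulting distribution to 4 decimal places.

π = [0.3906, 0.2682, 0.3411]

t=0: π = [0.4167, 0.3333, 0.2500]
t=1: π = [0.4167, 0.2292, 0.3542]
t=2: π = [0.3646, 0.2813, 0.3542]
t=3: π = [0.3906, 0.2682, 0.3411]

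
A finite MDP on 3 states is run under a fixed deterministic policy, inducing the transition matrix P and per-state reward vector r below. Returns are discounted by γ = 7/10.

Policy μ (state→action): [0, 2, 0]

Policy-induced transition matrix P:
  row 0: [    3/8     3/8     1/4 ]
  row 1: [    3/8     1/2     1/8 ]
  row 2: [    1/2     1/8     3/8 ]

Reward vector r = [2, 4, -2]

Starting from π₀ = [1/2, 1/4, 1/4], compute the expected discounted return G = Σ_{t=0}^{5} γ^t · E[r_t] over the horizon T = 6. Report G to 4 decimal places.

G = 4.8813

t=0: π = [0.5000, 0.2500, 0.2500], E[r] = 1.5000, γ^t·E[r] = 1.500000, running G = 1.500000
t=1: π = [0.4063, 0.3438, 0.2500], E[r] = 1.6875, γ^t·E[r] = 1.181250, running G = 2.681250
t=2: π = [0.4063, 0.3555, 0.2383], E[r] = 1.7578, γ^t·E[r] = 0.861328, running G = 3.542578
t=3: π = [0.4048, 0.3599, 0.2354], E[r] = 1.7783, γ^t·E[r] = 0.609964, running G = 4.152542
t=4: π = [0.4044, 0.3611, 0.2344], E[r] = 1.7845, γ^t·E[r] = 0.428469, running G = 4.581011
t=5: π = [0.4043, 0.3615, 0.2342], E[r] = 1.7864, γ^t·E[r] = 0.300244, running G = 4.881256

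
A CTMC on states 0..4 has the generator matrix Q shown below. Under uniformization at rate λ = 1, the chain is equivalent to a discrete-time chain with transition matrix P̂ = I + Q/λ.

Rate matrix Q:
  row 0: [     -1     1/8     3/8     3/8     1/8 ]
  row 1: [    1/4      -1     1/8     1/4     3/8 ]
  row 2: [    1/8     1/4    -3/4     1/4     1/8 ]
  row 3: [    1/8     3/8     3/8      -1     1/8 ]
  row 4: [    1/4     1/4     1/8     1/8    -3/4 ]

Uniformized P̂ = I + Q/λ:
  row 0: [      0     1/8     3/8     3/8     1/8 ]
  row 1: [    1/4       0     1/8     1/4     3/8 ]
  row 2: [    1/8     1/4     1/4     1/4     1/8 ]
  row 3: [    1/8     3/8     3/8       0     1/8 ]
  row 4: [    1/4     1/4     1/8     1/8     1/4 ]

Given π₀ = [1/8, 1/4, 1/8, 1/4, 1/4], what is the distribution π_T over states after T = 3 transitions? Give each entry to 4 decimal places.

π = [0.1558, 0.2058, 0.2444, 0.1938, 0.2002]

t=0: π = [0.1250, 0.2500, 0.1250, 0.2500, 0.2500]
t=1: π = [0.1719, 0.2031, 0.2344, 0.1719, 0.2188]
t=2: π = [0.1563, 0.1992, 0.2402, 0.2012, 0.2031]
t=3: π = [0.1558, 0.2058, 0.2444, 0.1938, 0.2002]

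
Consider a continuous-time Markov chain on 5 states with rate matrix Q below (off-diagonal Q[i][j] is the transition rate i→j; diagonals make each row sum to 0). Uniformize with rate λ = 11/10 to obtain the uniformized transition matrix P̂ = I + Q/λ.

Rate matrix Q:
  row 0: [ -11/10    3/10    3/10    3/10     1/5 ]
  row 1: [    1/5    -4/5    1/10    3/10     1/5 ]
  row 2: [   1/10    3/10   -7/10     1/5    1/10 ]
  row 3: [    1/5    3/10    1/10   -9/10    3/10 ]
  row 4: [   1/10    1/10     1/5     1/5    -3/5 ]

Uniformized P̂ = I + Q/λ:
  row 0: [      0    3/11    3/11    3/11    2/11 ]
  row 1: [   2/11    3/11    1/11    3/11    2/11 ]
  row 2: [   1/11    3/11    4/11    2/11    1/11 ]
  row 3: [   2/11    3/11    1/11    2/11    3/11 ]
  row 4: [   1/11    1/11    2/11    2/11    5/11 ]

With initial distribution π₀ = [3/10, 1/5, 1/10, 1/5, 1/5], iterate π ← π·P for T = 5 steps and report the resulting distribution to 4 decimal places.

t=0: π = [0.3000, 0.2000, 0.1000, 0.2000, 0.2000]
t=1: π = [0.1000, 0.2364, 0.1909, 0.2273, 0.2455]
t=2: π = [0.1240, 0.2281, 0.1835, 0.2124, 0.2521]
t=3: π = [0.1197, 0.2269, 0.1864, 0.2138, 0.2532]
t=4: π = [0.1201, 0.2267, 0.1865, 0.2133, 0.2534]
t=5: π = [0.1200, 0.2267, 0.1866, 0.2133, 0.2534]

π = [0.1200, 0.2267, 0.1866, 0.2133, 0.2534]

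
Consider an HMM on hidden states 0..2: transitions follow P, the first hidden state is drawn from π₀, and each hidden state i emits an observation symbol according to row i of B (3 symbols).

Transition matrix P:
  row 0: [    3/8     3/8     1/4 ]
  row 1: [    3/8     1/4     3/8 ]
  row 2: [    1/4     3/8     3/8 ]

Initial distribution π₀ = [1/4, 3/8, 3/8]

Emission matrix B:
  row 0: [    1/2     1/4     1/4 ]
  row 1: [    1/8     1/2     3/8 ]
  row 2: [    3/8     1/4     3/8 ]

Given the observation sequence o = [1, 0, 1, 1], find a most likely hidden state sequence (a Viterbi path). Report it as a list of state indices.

t=0: δ = [6.250e-02, 1.875e-01, 9.375e-02]  (obs o_0=1)
t=1: δ = [3.516e-02, 5.859e-03, 2.637e-02]  ψ = [1, 1, 1]  (obs o_1=0)
t=2: δ = [3.296e-03, 6.592e-03, 2.472e-03]  ψ = [0, 0, 2]  (obs o_2=1)
t=3: δ = [6.180e-04, 8.240e-04, 6.180e-04]  ψ = [1, 1, 1]  (obs o_3=1)
backtrack: best end state = 1; path = [1, 0, 1, 1]

path = [1, 0, 1, 1]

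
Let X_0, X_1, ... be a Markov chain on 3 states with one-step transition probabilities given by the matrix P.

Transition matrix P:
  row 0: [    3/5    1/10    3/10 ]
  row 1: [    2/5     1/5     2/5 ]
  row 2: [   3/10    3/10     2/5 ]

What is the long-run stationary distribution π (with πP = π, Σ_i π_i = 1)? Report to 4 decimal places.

Balance equations π_j = Σ_i π_i·P[i][j]:
  π_0 = 3/5·π_0 + 2/5·π_1 + 3/10·π_2
  π_1 = 1/10·π_0 + 1/5·π_1 + 3/10·π_2
  normalize: π_0 + π_1 + π_2 = 1
Solving the linear system gives exactly π = [36/79, 15/79, 28/79].

π = [0.4557, 0.1899, 0.3544]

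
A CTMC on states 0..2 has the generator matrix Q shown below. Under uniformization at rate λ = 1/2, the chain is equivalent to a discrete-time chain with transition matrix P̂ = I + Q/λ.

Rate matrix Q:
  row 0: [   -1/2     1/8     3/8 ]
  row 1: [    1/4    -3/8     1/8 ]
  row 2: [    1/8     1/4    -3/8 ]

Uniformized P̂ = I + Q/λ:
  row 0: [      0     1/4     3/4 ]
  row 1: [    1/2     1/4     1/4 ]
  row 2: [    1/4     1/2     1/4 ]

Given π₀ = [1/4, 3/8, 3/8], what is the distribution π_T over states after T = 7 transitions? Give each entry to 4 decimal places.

t=0: π = [0.2500, 0.3750, 0.3750]
t=1: π = [0.2813, 0.3438, 0.3750]
t=2: π = [0.2656, 0.3438, 0.3906]
t=3: π = [0.2695, 0.3477, 0.3828]
t=4: π = [0.2695, 0.3457, 0.3848]
t=5: π = [0.2690, 0.3462, 0.3848]
t=6: π = [0.2693, 0.3462, 0.3845]
t=7: π = [0.2692, 0.3461, 0.3846]

π = [0.2692, 0.3461, 0.3846]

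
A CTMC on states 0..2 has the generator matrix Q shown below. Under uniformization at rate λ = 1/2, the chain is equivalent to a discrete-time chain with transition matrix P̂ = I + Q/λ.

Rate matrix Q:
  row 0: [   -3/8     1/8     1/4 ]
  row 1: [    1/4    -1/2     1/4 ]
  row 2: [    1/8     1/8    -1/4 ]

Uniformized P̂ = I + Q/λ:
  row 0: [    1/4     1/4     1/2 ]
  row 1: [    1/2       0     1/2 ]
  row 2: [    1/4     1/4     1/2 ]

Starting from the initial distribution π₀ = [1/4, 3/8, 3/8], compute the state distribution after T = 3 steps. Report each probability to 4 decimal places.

π = [0.3027, 0.1973, 0.5000]

t=0: π = [0.2500, 0.3750, 0.3750]
t=1: π = [0.3438, 0.1563, 0.5000]
t=2: π = [0.2891, 0.2109, 0.5000]
t=3: π = [0.3027, 0.1973, 0.5000]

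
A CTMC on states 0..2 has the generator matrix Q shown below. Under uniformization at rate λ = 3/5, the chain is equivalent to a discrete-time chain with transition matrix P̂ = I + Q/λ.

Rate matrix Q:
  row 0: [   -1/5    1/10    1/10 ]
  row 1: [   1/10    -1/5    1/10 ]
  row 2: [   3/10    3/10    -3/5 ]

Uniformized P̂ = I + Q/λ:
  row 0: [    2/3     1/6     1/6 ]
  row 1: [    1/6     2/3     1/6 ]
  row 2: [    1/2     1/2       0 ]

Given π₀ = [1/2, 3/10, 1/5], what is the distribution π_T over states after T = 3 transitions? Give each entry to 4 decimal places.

t=0: π = [0.5000, 0.3000, 0.2000]
t=1: π = [0.4833, 0.3833, 0.1333]
t=2: π = [0.4528, 0.4028, 0.1444]
t=3: π = [0.4412, 0.4162, 0.1426]

π = [0.4412, 0.4162, 0.1426]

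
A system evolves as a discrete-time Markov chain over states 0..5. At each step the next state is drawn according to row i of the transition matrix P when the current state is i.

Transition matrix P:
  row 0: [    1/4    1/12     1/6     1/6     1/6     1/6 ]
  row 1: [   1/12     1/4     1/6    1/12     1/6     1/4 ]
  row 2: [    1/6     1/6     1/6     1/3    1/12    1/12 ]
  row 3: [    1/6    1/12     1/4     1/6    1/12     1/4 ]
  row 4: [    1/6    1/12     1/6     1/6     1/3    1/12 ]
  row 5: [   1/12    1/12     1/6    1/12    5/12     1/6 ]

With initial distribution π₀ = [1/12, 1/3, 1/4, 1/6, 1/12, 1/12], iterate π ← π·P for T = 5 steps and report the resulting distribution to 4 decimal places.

t=0: π = [0.0833, 0.3333, 0.2500, 0.1667, 0.0833, 0.0833]
t=1: π = [0.1389, 0.1597, 0.1806, 0.1736, 0.1667, 0.1806]
t=2: π = [0.1499, 0.1250, 0.1811, 0.1684, 0.2101, 0.1655]
t=3: π = [0.1549, 0.1193, 0.1807, 0.1726, 0.2139, 0.1585]
t=4: π = [0.1564, 0.1183, 0.1811, 0.1736, 0.2125, 0.1581]
t=5: π = [0.1567, 0.1181, 0.1811, 0.1738, 0.2121, 0.1582]

π = [0.1567, 0.1181, 0.1811, 0.1738, 0.2121, 0.1582]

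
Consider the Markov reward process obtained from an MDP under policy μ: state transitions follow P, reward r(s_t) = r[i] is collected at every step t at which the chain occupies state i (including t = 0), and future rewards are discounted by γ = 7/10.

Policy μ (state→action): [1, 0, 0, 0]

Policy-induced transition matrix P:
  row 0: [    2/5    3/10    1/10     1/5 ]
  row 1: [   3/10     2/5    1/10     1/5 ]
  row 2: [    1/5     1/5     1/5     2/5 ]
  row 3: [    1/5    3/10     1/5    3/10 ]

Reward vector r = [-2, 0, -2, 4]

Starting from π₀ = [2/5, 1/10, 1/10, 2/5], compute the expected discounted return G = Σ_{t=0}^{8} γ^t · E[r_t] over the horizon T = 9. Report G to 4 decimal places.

G = 0.9506

t=0: π = [0.4000, 0.1000, 0.1000, 0.4000], E[r] = 0.6000, γ^t·E[r] = 0.600000, running G = 0.600000
t=1: π = [0.2900, 0.3000, 0.1500, 0.2600], E[r] = 0.1600, γ^t·E[r] = 0.112000, running G = 0.712000
t=2: π = [0.2880, 0.3150, 0.1410, 0.2560], E[r] = 0.1660, γ^t·E[r] = 0.081340, running G = 0.793340
t=3: π = [0.2891, 0.3174, 0.1397, 0.2538], E[r] = 0.1576, γ^t·E[r] = 0.054057, running G = 0.847397
t=4: π = [0.2896, 0.3178, 0.1394, 0.2533], E[r] = 0.1555, γ^t·E[r] = 0.037326, running G = 0.884723
t=5: π = [0.2897, 0.3178, 0.1393, 0.2532], E[r] = 0.1549, γ^t·E[r] = 0.026033, running G = 0.910756
t=6: π = [0.2897, 0.3179, 0.1392, 0.2532], E[r] = 0.1548, γ^t·E[r] = 0.018207, running G = 0.928963
t=7: π = [0.2897, 0.3179, 0.1392, 0.2532], E[r] = 0.1547, γ^t·E[r] = 0.012742, running G = 0.941705
t=8: π = [0.2897, 0.3179, 0.1392, 0.2532], E[r] = 0.1547, γ^t·E[r] = 0.008919, running G = 0.950624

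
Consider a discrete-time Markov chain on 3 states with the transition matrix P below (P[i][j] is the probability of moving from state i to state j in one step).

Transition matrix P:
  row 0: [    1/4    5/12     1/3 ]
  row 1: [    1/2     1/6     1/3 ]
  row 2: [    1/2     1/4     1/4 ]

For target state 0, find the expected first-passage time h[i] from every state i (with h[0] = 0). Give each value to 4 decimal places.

h = [0.0000, 2.0000, 2.0000]

First-step conditioning: h[0] = 0; for i ≠ 0, h[i] = 1 + Σ_k P[i][k]·h[k].
  h[1] = 1 + 1/6·h[1] + 1/3·h[2]
  h[2] = 1 + 1/4·h[1] + 1/4·h[2]
Solving the 2×2 linear system over states ≠ 0 gives exactly h = [0, 2, 2] (h[0] = 0 is the target).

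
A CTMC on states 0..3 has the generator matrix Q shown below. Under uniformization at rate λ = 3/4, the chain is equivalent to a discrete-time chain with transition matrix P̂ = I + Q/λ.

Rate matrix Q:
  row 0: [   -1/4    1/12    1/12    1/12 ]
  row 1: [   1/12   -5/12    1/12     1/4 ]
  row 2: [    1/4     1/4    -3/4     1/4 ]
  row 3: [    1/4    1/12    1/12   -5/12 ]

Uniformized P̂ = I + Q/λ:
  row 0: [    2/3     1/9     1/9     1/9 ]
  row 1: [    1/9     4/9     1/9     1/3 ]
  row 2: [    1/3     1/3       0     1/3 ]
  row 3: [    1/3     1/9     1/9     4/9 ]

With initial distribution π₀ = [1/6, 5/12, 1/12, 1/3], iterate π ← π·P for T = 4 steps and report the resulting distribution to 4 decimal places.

t=0: π = [0.1667, 0.4167, 0.0833, 0.3333]
t=1: π = [0.2963, 0.2685, 0.1019, 0.3333]
t=2: π = [0.3724, 0.2233, 0.0998, 0.3045]
t=3: π = [0.4079, 0.2077, 0.1000, 0.2844]
t=4: π = [0.4231, 0.2026, 0.1000, 0.2743]

π = [0.4231, 0.2026, 0.1000, 0.2743]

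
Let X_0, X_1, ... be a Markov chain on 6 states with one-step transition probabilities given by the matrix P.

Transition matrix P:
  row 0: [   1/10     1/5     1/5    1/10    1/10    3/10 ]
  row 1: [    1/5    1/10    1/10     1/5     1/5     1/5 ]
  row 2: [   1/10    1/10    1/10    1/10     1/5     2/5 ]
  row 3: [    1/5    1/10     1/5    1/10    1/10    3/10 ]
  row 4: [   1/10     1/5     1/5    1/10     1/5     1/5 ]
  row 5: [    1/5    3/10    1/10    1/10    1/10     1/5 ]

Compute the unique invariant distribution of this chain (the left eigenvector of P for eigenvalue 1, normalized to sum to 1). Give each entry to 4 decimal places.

π = [0.1555, 0.1814, 0.1421, 0.1181, 0.1471, 0.2558]

Balance equations π_j = Σ_i π_i·P[i][j]:
  π_0 = 1/10·π_0 + 1/5·π_1 + 1/10·π_2 + 1/5·π_3 + 1/10·π_4 + 1/5·π_5
  π_1 = 1/5·π_0 + 1/10·π_1 + 1/10·π_2 + 1/10·π_3 + 1/5·π_4 + 3/10·π_5
  π_2 = 1/5·π_0 + 1/10·π_1 + 1/10·π_2 + 1/5·π_3 + 1/5·π_4 + 1/10·π_5
  π_3 = 1/10·π_0 + 1/5·π_1 + 1/10·π_2 + 1/10·π_3 + 1/10·π_4 + 1/10·π_5
  π_4 = 1/10·π_0 + 1/5·π_1 + 1/5·π_2 + 1/10·π_3 + 1/5·π_4 + 1/10·π_5
  normalize: π_0 + π_1 + π_2 + π_3 + π_4 + π_5 = 1
Solving the linear system gives exactly π = [18984/122057, 22143/122057, 17341/122057, 14420/122057, 17949/122057, 31220/122057].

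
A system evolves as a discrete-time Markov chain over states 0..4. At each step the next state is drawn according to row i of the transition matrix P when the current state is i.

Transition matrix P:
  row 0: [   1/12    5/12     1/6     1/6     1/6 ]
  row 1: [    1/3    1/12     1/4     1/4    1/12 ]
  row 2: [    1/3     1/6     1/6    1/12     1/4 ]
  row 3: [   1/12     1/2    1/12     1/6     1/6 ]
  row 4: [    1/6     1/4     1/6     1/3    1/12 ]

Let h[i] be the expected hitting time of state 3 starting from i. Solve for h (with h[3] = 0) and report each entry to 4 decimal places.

First-step conditioning: h[3] = 0; for i ≠ 3, h[i] = 1 + Σ_k P[i][k]·h[k].
  h[0] = 1 + 1/12·h[0] + 5/12·h[1] + 1/6·h[2] + 1/6·h[4]
  h[1] = 1 + 1/3·h[0] + 1/12·h[1] + 1/4·h[2] + 1/12·h[4]
  h[2] = 1 + 1/3·h[0] + 1/6·h[1] + 1/6·h[2] + 1/4·h[4]
  h[4] = 1 + 1/6·h[0] + 1/4·h[1] + 1/6·h[2] + 1/12·h[4]
Solving the 4×4 linear system over states ≠ 3 gives exactly h = [10052/1983, 9568/1983, 10888/1983, 0, 2860/661] (h[3] = 0 is the target).

h = [5.0691, 4.8250, 5.4907, 0.0000, 4.3268]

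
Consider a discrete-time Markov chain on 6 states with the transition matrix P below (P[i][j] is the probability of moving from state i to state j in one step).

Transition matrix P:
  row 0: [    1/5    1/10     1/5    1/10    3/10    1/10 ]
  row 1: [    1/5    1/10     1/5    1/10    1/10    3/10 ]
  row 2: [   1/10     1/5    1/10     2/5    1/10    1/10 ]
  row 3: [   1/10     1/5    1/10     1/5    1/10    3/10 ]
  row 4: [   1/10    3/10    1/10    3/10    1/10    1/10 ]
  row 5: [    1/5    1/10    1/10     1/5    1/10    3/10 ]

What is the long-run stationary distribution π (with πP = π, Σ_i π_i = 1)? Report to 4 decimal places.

Balance equations π_j = Σ_i π_i·P[i][j]:
  π_0 = 1/5·π_0 + 1/5·π_1 + 1/10·π_2 + 1/10·π_3 + 1/10·π_4 + 1/5·π_5
  π_1 = 1/10·π_0 + 1/10·π_1 + 1/5·π_2 + 1/5·π_3 + 3/10·π_4 + 1/10·π_5
  π_2 = 1/5·π_0 + 1/5·π_1 + 1/10·π_2 + 1/10·π_3 + 1/10·π_4 + 1/10·π_5
  π_3 = 1/10·π_0 + 1/10·π_1 + 2/5·π_2 + 1/5·π_3 + 3/10·π_4 + 1/5·π_5
  π_4 = 3/10·π_0 + 1/10·π_1 + 1/10·π_2 + 1/10·π_3 + 1/10·π_4 + 1/10·π_5
  normalize: π_0 + π_1 + π_2 + π_3 + π_4 + π_5 = 1
Solving the linear system gives exactly π = [7819/51102, 8179/51102, 3355/25551, 5315/25551, 3337/25551, 5545/25551].

π = [0.1530, 0.1601, 0.1313, 0.2080, 0.1306, 0.2170]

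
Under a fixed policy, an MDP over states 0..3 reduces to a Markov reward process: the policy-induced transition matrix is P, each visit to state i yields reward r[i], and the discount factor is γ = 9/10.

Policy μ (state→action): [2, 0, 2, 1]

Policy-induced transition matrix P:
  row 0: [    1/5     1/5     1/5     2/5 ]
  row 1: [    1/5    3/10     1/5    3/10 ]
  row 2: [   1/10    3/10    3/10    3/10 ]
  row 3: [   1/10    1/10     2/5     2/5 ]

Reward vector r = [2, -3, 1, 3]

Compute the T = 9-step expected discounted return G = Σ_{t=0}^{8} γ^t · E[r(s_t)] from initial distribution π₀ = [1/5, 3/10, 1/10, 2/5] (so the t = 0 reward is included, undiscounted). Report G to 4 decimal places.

t=0: π = [0.2000, 0.3000, 0.1000, 0.4000], E[r] = 0.8000, γ^t·E[r] = 0.800000, running G = 0.800000
t=1: π = [0.1500, 0.2000, 0.2900, 0.3600], E[r] = 1.0700, γ^t·E[r] = 0.963000, running G = 1.763000
t=2: π = [0.1350, 0.2130, 0.3010, 0.3510], E[r] = 0.9850, γ^t·E[r] = 0.797850, running G = 2.560850
t=3: π = [0.1348, 0.2163, 0.3003, 0.3486], E[r] = 0.9668, γ^t·E[r] = 0.704797, running G = 3.265647
t=4: π = [0.1351, 0.2168, 0.2998, 0.3483], E[r] = 0.9646, γ^t·E[r] = 0.632867, running G = 3.898515
t=5: π = [0.1352, 0.2168, 0.2996, 0.3483], E[r] = 0.9646, γ^t·E[r] = 0.569585, running G = 4.468100
t=6: π = [0.1352, 0.2168, 0.2996, 0.3484], E[r] = 0.9647, γ^t·E[r] = 0.512660, running G = 4.980760
t=7: π = [0.1352, 0.2168, 0.2996, 0.3484], E[r] = 0.9647, γ^t·E[r] = 0.461401, running G = 5.442161
t=8: π = [0.1352, 0.2168, 0.2996, 0.3484], E[r] = 0.9647, γ^t·E[r] = 0.415262, running G = 5.857423

G = 5.8574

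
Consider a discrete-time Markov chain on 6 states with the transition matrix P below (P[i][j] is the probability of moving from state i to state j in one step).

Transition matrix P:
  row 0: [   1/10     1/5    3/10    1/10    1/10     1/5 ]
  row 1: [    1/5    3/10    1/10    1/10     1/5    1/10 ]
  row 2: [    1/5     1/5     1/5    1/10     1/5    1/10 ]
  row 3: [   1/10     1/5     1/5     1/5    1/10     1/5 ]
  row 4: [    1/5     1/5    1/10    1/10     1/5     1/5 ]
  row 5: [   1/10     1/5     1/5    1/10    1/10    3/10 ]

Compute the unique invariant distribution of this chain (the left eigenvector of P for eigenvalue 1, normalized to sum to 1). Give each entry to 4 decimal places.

Balance equations π_j = Σ_i π_i·P[i][j]:
  π_0 = 1/10·π_0 + 1/5·π_1 + 1/5·π_2 + 1/10·π_3 + 1/5·π_4 + 1/10·π_5
  π_1 = 1/5·π_0 + 3/10·π_1 + 1/5·π_2 + 1/5·π_3 + 1/5·π_4 + 1/5·π_5
  π_2 = 3/10·π_0 + 1/10·π_1 + 1/5·π_2 + 1/5·π_3 + 1/10·π_4 + 1/5·π_5
  π_3 = 1/10·π_0 + 1/10·π_1 + 1/10·π_2 + 1/5·π_3 + 1/10·π_4 + 1/10·π_5
  π_4 = 1/10·π_0 + 1/5·π_1 + 1/5·π_2 + 1/10·π_3 + 1/5·π_4 + 1/10·π_5
  normalize: π_0 + π_1 + π_2 + π_3 + π_4 + π_5 = 1
Solving the linear system gives exactly π = [7/45, 2/9, 8/45, 1/9, 7/45, 8/45].

π = [0.1556, 0.2222, 0.1778, 0.1111, 0.1556, 0.1778]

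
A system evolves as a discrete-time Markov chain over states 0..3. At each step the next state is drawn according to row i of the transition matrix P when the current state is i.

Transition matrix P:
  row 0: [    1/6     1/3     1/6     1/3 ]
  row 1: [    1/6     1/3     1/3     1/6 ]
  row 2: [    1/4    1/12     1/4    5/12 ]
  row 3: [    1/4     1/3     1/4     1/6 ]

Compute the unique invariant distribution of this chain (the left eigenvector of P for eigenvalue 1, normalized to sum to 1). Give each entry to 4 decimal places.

Balance equations π_j = Σ_i π_i·P[i][j]:
  π_0 = 1/6·π_0 + 1/6·π_1 + 1/4·π_2 + 1/4·π_3
  π_1 = 1/3·π_0 + 1/3·π_1 + 1/12·π_2 + 1/3·π_3
  π_2 = 1/6·π_0 + 1/3·π_1 + 1/4·π_2 + 1/4·π_3
  normalize: π_0 + π_1 + π_2 + π_3 = 1
Solving the linear system gives exactly π = [67/319, 86/319, 244/957, 254/957].

π = [0.2100, 0.2696, 0.2550, 0.2654]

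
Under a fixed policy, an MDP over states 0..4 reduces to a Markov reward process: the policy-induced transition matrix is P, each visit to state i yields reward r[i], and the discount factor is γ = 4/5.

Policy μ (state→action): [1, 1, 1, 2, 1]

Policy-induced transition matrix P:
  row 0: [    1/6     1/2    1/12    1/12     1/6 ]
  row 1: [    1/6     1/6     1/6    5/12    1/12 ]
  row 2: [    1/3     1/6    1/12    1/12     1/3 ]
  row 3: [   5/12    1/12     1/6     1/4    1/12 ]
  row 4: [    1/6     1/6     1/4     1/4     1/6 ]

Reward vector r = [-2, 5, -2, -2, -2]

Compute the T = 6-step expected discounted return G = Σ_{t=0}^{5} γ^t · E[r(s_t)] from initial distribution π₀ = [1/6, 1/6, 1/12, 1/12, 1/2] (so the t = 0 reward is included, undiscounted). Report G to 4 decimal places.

G = -2.0201

t=0: π = [0.1667, 0.1667, 0.0833, 0.0833, 0.5000], E[r] = -0.8333, γ^t·E[r] = -0.833333, running G = -0.833333
t=1: π = [0.2014, 0.2153, 0.1875, 0.2361, 0.1597], E[r] = -0.4931, γ^t·E[r] = -0.394444, running G = -1.227778
t=2: π = [0.2569, 0.2141, 0.1476, 0.2211, 0.1603], E[r] = -0.5012, γ^t·E[r] = -0.320741, running G = -1.548519
t=3: π = [0.2465, 0.2339, 0.1463, 0.2183, 0.1550], E[r] = -0.3628, γ^t·E[r] = -0.185728, running G = -1.734247
t=4: π = [0.2456, 0.2307, 0.1468, 0.2235, 0.1534], E[r] = -0.3854, γ^t·E[r] = -0.157870, running G = -1.892117
t=5: π = [0.2470, 0.2299, 0.1467, 0.2230, 0.1533], E[r] = -0.3906, γ^t·E[r] = -0.127992, running G = -2.020109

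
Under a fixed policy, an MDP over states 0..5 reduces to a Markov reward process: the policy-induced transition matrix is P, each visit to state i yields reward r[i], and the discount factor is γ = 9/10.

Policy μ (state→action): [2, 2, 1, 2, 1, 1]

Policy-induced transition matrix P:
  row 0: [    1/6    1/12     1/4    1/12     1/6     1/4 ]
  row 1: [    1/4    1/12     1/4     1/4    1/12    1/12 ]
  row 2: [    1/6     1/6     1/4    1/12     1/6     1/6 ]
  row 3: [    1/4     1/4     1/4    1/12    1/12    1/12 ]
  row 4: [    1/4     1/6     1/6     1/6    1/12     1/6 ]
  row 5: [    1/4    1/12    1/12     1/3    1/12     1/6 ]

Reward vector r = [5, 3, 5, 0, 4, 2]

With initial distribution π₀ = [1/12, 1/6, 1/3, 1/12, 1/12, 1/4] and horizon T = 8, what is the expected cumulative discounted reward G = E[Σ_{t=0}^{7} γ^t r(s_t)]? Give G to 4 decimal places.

G = 19.0583

t=0: π = [0.0833, 0.1667, 0.3333, 0.0833, 0.0833, 0.2500], E[r] = 3.4167, γ^t·E[r] = 3.416667, running G = 3.416667
t=1: π = [0.2153, 0.1319, 0.2014, 0.1806, 0.1181, 0.1528], E[r] = 3.2569, γ^t·E[r] = 2.931250, running G = 6.347917
t=2: π = [0.2153, 0.1400, 0.2147, 0.1534, 0.1181, 0.1586], E[r] = 3.3594, γ^t·E[r] = 2.721094, running G = 9.069010
t=3: π = [0.2142, 0.1366, 0.2137, 0.1562, 0.1192, 0.1602], E[r] = 3.3464, γ^t·E[r] = 2.439492, running G = 11.508503
t=4: π = [0.2143, 0.1371, 0.2134, 0.1561, 0.1190, 0.1601], E[r] = 3.3461, γ^t·E[r] = 2.195372, running G = 13.703874
t=5: π = [0.2144, 0.1370, 0.2134, 0.1561, 0.1190, 0.1601], E[r] = 3.3460, γ^t·E[r] = 1.975782, running G = 15.679656
t=6: π = [0.2144, 0.1371, 0.2134, 0.1561, 0.1190, 0.1601], E[r] = 3.3461, γ^t·E[r] = 1.778231, running G = 17.457886
t=7: π = [0.2144, 0.1371, 0.2134, 0.1561, 0.1190, 0.1601], E[r] = 3.3460, γ^t·E[r] = 1.600404, running G = 19.058290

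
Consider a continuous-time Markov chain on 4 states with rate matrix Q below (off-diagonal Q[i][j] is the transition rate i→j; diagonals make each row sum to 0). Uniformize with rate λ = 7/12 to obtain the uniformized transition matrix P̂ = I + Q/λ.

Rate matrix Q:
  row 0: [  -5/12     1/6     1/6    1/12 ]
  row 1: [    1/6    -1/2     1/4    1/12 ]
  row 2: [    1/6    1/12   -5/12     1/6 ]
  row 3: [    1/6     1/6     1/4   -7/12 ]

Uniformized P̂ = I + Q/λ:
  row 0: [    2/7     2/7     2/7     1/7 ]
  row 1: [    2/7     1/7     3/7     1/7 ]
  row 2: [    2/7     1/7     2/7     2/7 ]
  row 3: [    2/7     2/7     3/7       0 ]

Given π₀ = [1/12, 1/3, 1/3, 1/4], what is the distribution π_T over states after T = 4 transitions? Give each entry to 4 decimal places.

t=0: π = [0.0833, 0.3333, 0.3333, 0.2500]
t=1: π = [0.2857, 0.1905, 0.3690, 0.1548]
t=2: π = [0.2857, 0.2058, 0.3350, 0.1735]
t=3: π = [0.2857, 0.2085, 0.3399, 0.1659]
t=4: π = [0.2857, 0.2074, 0.3392, 0.1677]

π = [0.2857, 0.2074, 0.3392, 0.1677]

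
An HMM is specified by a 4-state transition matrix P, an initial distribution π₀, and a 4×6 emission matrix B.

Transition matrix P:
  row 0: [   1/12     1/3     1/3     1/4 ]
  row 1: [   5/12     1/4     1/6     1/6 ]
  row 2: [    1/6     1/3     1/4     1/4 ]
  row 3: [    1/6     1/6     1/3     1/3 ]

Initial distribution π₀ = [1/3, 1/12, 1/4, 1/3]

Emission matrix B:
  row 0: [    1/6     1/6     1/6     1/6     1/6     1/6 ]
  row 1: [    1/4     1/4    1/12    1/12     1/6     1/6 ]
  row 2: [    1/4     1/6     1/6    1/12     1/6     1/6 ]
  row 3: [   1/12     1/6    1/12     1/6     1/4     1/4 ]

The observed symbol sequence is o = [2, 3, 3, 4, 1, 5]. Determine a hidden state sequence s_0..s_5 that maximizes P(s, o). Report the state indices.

t=0: δ = [5.556e-02, 6.944e-03, 4.167e-02, 2.778e-02]  (obs o_0=2)
t=1: δ = [1.157e-03, 1.543e-03, 1.543e-03, 2.315e-03]  ψ = [2, 0, 0, 0]  (obs o_1=3)
t=2: δ = [1.072e-04, 4.287e-05, 6.430e-05, 1.286e-04]  ψ = [1, 2, 3, 3]  (obs o_2=3)
t=3: δ = [3.572e-06, 5.954e-06, 7.144e-06, 1.072e-05]  ψ = [3, 0, 3, 3]  (obs o_3=4)
t=4: δ = [4.135e-07, 5.954e-07, 5.954e-07, 5.954e-07]  ψ = [1, 2, 3, 3]  (obs o_4=1)
t=5: δ = [4.135e-08, 3.308e-08, 3.308e-08, 4.961e-08]  ψ = [1, 2, 3, 3]  (obs o_5=5)
backtrack: best end state = 3; path = [0, 3, 3, 3, 3, 3]

path = [0, 3, 3, 3, 3, 3]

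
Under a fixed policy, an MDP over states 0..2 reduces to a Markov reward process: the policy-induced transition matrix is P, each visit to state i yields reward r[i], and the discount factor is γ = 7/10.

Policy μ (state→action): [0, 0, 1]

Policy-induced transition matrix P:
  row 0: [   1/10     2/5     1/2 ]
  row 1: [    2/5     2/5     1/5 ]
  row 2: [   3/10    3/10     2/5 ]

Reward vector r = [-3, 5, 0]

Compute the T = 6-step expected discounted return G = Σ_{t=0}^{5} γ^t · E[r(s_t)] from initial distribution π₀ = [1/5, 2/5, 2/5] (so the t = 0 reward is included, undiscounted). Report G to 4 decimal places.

G = 3.2568

t=0: π = [0.2000, 0.4000, 0.4000], E[r] = 1.4000, γ^t·E[r] = 1.400000, running G = 1.400000
t=1: π = [0.3000, 0.3600, 0.3400], E[r] = 0.9000, γ^t·E[r] = 0.630000, running G = 2.030000
t=2: π = [0.2760, 0.3660, 0.3580], E[r] = 1.0020, γ^t·E[r] = 0.490980, running G = 2.520980
t=3: π = [0.2814, 0.3642, 0.3544], E[r] = 0.9768, γ^t·E[r] = 0.335042, running G = 2.856022
t=4: π = [0.2801, 0.3646, 0.3553], E[r] = 0.9824, γ^t·E[r] = 0.235869, running G = 3.091892
t=5: π = [0.2804, 0.3645, 0.3551], E[r] = 0.9811, γ^t·E[r] = 0.164888, running G = 3.256780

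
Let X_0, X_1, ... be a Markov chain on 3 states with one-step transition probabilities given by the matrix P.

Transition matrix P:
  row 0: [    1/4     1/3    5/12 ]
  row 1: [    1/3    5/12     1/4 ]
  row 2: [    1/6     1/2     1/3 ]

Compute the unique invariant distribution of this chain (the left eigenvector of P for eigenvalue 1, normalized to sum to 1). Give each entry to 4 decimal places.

π = [0.2585, 0.4218, 0.3197]

Balance equations π_j = Σ_i π_i·P[i][j]:
  π_0 = 1/4·π_0 + 1/3·π_1 + 1/6·π_2
  π_1 = 1/3·π_0 + 5/12·π_1 + 1/2·π_2
  normalize: π_0 + π_1 + π_2 = 1
Solving the linear system gives exactly π = [38/147, 62/147, 47/147].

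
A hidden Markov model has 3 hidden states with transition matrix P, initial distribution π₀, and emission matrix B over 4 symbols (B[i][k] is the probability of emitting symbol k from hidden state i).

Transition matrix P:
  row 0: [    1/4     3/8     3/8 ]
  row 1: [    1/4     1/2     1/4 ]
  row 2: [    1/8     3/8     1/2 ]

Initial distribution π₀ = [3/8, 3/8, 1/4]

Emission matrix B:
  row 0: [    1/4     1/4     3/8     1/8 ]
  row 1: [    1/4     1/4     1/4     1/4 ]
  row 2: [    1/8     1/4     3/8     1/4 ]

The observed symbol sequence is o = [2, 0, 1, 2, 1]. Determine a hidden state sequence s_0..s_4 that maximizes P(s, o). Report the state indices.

t=0: δ = [1.406e-01, 9.375e-02, 9.375e-02]  (obs o_0=2)
t=1: δ = [8.789e-03, 1.318e-02, 6.592e-03]  ψ = [0, 0, 0]  (obs o_1=0)
t=2: δ = [8.240e-04, 1.648e-03, 8.240e-04]  ψ = [1, 1, 0]  (obs o_2=1)
t=3: δ = [1.545e-04, 2.060e-04, 1.545e-04]  ψ = [1, 1, 1]  (obs o_3=2)
t=4: δ = [1.287e-05, 2.575e-05, 1.931e-05]  ψ = [1, 1, 2]  (obs o_4=1)
backtrack: best end state = 1; path = [0, 1, 1, 1, 1]

path = [0, 1, 1, 1, 1]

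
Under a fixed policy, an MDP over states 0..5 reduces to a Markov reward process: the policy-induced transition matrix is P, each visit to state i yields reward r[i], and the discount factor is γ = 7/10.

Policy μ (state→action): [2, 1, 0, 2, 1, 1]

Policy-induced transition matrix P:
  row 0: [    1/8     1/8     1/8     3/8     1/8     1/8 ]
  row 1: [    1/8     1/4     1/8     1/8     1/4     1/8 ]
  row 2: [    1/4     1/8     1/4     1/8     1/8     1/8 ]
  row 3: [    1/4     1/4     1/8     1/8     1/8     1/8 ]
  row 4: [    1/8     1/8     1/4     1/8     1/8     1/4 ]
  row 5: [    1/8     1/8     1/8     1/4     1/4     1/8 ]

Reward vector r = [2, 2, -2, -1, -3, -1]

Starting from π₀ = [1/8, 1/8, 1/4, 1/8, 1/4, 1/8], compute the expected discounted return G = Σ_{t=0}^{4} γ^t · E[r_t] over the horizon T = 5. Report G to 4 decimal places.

G = -1.8795

t=0: π = [0.1250, 0.1250, 0.2500, 0.1250, 0.2500, 0.1250], E[r] = -1.0000, γ^t·E[r] = -1.000000, running G = -1.000000
t=1: π = [0.1719, 0.1563, 0.1875, 0.1719, 0.1563, 0.1563], E[r] = -0.5156, γ^t·E[r] = -0.360938, running G = -1.360938
t=2: π = [0.1699, 0.1660, 0.1680, 0.1875, 0.1641, 0.1445], E[r] = -0.4883, γ^t·E[r] = -0.239258, running G = -1.600195
t=3: π = [0.1694, 0.1692, 0.1665, 0.1855, 0.1638, 0.1455], E[r] = -0.4783, γ^t·E[r] = -0.164047, running G = -1.764242
t=4: π = [0.1690, 0.1693, 0.1663, 0.1855, 0.1643, 0.1455], E[r] = -0.4799, γ^t·E[r] = -0.115229, running G = -1.879471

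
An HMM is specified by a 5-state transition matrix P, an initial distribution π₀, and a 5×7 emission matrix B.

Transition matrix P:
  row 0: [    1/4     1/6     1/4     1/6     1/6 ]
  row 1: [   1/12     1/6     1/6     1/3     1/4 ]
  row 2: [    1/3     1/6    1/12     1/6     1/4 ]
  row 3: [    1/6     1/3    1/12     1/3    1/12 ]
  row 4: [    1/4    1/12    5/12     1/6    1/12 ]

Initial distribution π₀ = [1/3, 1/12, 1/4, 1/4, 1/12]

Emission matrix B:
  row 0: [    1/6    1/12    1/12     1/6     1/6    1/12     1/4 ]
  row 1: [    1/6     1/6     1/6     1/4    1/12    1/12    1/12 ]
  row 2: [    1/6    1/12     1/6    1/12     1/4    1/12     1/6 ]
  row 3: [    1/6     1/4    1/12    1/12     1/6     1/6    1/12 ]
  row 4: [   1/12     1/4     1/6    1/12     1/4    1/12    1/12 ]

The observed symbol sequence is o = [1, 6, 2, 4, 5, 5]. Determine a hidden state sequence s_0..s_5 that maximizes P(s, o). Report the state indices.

t=0: δ = [2.778e-02, 1.389e-02, 2.083e-02, 6.250e-02, 2.083e-02]  (obs o_0=1)
t=1: δ = [2.604e-03, 1.736e-03, 1.447e-03, 1.736e-03, 4.340e-04]  ψ = [3, 3, 4, 3, 2]  (obs o_1=6)
t=2: δ = [5.425e-05, 9.645e-05, 1.085e-04, 4.823e-05, 7.234e-05]  ψ = [0, 3, 0, 1, 0]  (obs o_2=2)
t=3: δ = [6.028e-06, 1.507e-06, 7.535e-06, 5.358e-06, 6.782e-06]  ψ = [2, 2, 4, 1, 2]  (obs o_3=4)
t=4: δ = [2.093e-07, 1.488e-07, 2.355e-07, 2.977e-07, 1.570e-07]  ψ = [2, 3, 4, 3, 2]  (obs o_4=5)
t=5: δ = [6.541e-09, 8.269e-09, 5.451e-09, 1.654e-08, 4.906e-09]  ψ = [2, 3, 4, 3, 2]  (obs o_5=5)
backtrack: best end state = 3; path = [3, 3, 1, 3, 3, 3]

path = [3, 3, 1, 3, 3, 3]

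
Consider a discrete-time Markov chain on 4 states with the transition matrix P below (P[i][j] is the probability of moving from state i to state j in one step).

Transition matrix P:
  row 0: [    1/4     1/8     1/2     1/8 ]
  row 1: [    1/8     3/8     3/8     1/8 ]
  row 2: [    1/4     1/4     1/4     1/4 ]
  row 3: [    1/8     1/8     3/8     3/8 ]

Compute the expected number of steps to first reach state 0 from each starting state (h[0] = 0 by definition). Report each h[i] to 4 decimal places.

h = [0.0000, 6.0000, 5.3333, 6.0000]

First-step conditioning: h[0] = 0; for i ≠ 0, h[i] = 1 + Σ_k P[i][k]·h[k].
  h[1] = 1 + 3/8·h[1] + 3/8·h[2] + 1/8·h[3]
  h[2] = 1 + 1/4·h[1] + 1/4·h[2] + 1/4·h[3]
  h[3] = 1 + 1/8·h[1] + 3/8·h[2] + 3/8·h[3]
Solving the 3×3 linear system over states ≠ 0 gives exactly h = [0, 6, 16/3, 6] (h[0] = 0 is the target).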